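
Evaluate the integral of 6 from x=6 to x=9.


The integral of a constant k over [a, b] equals k * (b - a).
integral from 6 to 9 of 6 dx
= 6 * (9 - 6)
= 6 * 3
= 18

18


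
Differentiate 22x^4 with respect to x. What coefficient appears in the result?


We apply the power rule: d/dx [ax^n] = a*n * x^(n-1)
d/dx [22x^4]
= 22 * 4 * x^(4-1)
= 88x^3
The coefficient is 88

88


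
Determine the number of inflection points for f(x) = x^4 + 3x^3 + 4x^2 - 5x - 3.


Inflection points occur where f''(x) = 0 and concavity changes.
f(x) = x^4 + 3x^3 + 4x^2 - 5x - 3
f'(x) = 4x^3 + 9x^2 + 8x - 5
f''(x) = 12x^2 + 18x + 8
This is a quadratic in x. Use the discriminant to count real roots.
Discriminant = (18)^2 - 4 * 12 * 8
= 324 - 384
= -60
Since discriminant < 0, f''(x) = 0 has no real solutions.
Number of inflection points: 0

0


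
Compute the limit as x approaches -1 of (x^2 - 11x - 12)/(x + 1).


Direct substitution gives 0/0, so we factor the numerator.
Factor: (x^2 - 11x - 12) = (x + 1)(x - 12)
Cancel the common factor (x + 1):
(x^2 - 11x - 12)/(x + 1) = (x - 12)
Now substitute x = -1:
= (-1) - (12) = -13

-13


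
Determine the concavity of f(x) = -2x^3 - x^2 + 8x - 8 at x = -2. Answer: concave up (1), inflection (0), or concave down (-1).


Concavity is determined by the sign of f''(x).
f(x) = -2x^3 - x^2 + 8x - 8
f'(x) = -6x^2 - 2x + 8
f''(x) = -12x - 2
f''(-2) = -12 * (-2) - 2
= 24 - 2
= 22
Since f''(-2) > 0, the function is concave up (1)

1


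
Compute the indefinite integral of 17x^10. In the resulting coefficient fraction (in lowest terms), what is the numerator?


Apply the power rule for integration:
integral of ax^n dx = a/(n+1) * x^(n+1) + C
integral of 17x^10 dx
= 17/11 * x^11 + C
The coefficient in lowest terms is 17/11, and its numerator is 17

17


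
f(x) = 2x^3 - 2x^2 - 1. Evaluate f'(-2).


Differentiate f(x) = 2x^3 - 2x^2 - 1 term by term:
f'(x) = 6x^2 - 4x
Substitute x = -2:
f'(-2) = 6 * (-2)^2 - 4 * (-2) + 0
= 24 + 8 + 0
= 32

32


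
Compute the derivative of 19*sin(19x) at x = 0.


Apply the chain rule to differentiate 19*sin(19x):
d/dx [19*sin(19x)]
= 19 * cos(19x) * d/dx(19x)
= 19 * 19 * cos(19x)
= 361 * cos(19x)
Evaluate at x = 0:
= 361 * cos(0)
= 361 * 1
= 361

361


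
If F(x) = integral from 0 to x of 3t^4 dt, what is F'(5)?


By the Fundamental Theorem of Calculus (Part 1):
If F(x) = integral from 0 to x of f(t) dt, then F'(x) = f(x)
Here f(t) = 3t^4
So F'(x) = 3x^4
Evaluate at x = 5:
F'(5) = 3 * 5^4
= 3 * 625
= 1875

1875


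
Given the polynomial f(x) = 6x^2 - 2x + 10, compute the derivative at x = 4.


Differentiate term by term using power and sum rules:
f(x) = 6x^2 - 2x + 10
f'(x) = 12x - 2
Substitute x = 4:
f'(4) = 12 * 4 - 2
= 48 - 2
= 46

46


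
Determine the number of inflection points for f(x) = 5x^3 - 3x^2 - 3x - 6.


Inflection points occur where f''(x) = 0 and concavity changes.
f(x) = 5x^3 - 3x^2 - 3x - 6
f'(x) = 15x^2 - 6x - 3
f''(x) = 30x - 6
Set f''(x) = 0:
30x - 6 = 0
x = 6 / 30 = 1/5
Since f''(x) is linear (degree 1), it changes sign at this point.
Therefore there is exactly 1 inflection point.

1


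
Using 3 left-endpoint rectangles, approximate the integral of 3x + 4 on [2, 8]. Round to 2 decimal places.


Left Riemann sum uses left endpoints of each subinterval.
Interval: [2, 8], n = 3
dx = (8 - 2) / 3 = 2
Left endpoints: [2, 4, 6]
f values: [10, 16, 22]
Sum = dx * (sum of f values)
= 2 * 48
= 96 = 96.00

96.00


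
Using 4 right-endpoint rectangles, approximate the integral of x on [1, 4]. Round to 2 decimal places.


Right Riemann sum uses right endpoints of each subinterval.
Interval: [1, 4], n = 4
dx = (4 - 1) / 4 = 3/4
Right endpoints: [7/4, 5/2, 13/4, 4]
f values: [7/4, 5/2, 13/4, 4]
Sum = dx * (sum of f values)
= 3/4 * 23/2
= 69/8 ≈ 8.63

8.63


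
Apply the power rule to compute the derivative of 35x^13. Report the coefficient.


We apply the power rule: d/dx [ax^n] = a*n * x^(n-1)
d/dx [35x^13]
= 35 * 13 * x^(13-1)
= 455x^12
The coefficient is 455

455


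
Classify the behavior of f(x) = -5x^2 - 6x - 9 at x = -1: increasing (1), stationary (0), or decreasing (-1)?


Compute f'(x) to determine behavior:
f'(x) = -10x - 6
f'(-1) = -10 * (-1) - 6
= 10 - 6
= 4
Since f'(-1) > 0, the function is increasing (1)

1


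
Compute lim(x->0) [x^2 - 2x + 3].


Since polynomials are continuous, we use direct substitution.
lim(x->0) of x^2 - 2x + 3
= 1 * 0^2 - 2 * 0 + 3
= 0 + 0 + 3
= 3

3


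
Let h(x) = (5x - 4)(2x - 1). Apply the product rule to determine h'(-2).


Let u(x) = 5x - 4 and v(x) = 2x - 1
u'(x) = 5
v'(x) = 2
Product rule: h'(x) = u'(x)*v(x) + u(x)*v'(x)
= 5 * (2x - 1) + (5x - 4) * 2
At x = -2:
u(-2) = 5 * (-2) - 4 = -14
v(-2) = 2 * (-2) - 1 = -5
h'(-2) = 5 * (-5) + (-14) * 2
= -25 - 28
= -53

-53


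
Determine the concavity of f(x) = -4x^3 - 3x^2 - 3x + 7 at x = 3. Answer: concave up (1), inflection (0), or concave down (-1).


Concavity is determined by the sign of f''(x).
f(x) = -4x^3 - 3x^2 - 3x + 7
f'(x) = -12x^2 - 6x - 3
f''(x) = -24x - 6
f''(3) = -24 * 3 - 6
= -72 - 6
= -78
Since f''(3) < 0, the function is concave down (-1)

-1


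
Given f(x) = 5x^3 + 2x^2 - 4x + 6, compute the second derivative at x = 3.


First derivative:
f'(x) = 15x^2 + 4x - 4
Second derivative:
f''(x) = 30x + 4
Substitute x = 3:
f''(3) = 30 * 3 + 4
= 90 + 4
= 94

94


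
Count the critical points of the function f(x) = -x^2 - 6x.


Find where f'(x) = 0:
f'(x) = -2x - 6
Set f'(x) = 0:
-2x - 6 = 0
x = 6 / (-2) = -3
This is a linear equation in x, so there is exactly one solution.
Number of critical points: 1

1


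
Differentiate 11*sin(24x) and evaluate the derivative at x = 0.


Apply the chain rule to differentiate 11*sin(24x):
d/dx [11*sin(24x)]
= 11 * cos(24x) * d/dx(24x)
= 11 * 24 * cos(24x)
= 264 * cos(24x)
Evaluate at x = 0:
= 264 * cos(0)
= 264 * 1
= 264

264


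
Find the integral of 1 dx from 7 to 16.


The integral of a constant k over [a, b] equals k * (b - a).
integral from 7 to 16 of 1 dx
= 1 * (16 - 7)
= 1 * 9
= 9

9


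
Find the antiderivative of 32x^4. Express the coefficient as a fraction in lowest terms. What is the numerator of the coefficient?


Apply the power rule for integration:
integral of ax^n dx = a/(n+1) * x^(n+1) + C
integral of 32x^4 dx
= 32/5 * x^5 + C
The coefficient in lowest terms is 32/5, and its numerator is 32

32


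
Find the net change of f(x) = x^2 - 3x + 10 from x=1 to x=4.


Net change = f(b) - f(a)
f(x) = x^2 - 3x + 10
Compute f(4):
f(4) = 1 * 4^2 - 3 * 4 + 10
= 16 - 12 + 10
= 14
Compute f(1):
f(1) = 1 * 1^2 - 3 * 1 + 10
= 1 - 3 + 10
= 8
Net change = 14 - 8 = 6

6


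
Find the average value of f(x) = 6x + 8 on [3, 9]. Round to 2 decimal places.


Average value = 1/(b-a) * integral from a to b of f(x) dx
First compute the integral of 6x + 8:
F(x) = 3x^2 + 8x
F(9) = 3 * 81 + 8 * 9 = 315
F(3) = 3 * 9 + 8 * 3 = 51
Integral = 315 - 51 = 264
Average = 264 / (9 - 3) = 264 / 6
= 44 = 44.00

44.00


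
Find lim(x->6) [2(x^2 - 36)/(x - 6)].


Direct substitution gives 0/0, so we factor the numerator.
Factor: 2(x^2 - 36) = 2 * (x - 6)(x + 6)
Cancel the common factor (x - 6):
2(x^2 - 36)/(x - 6) = 2 * (x + 6)
Now substitute x = 6:
= 2 * (6 + 6) = 24

24


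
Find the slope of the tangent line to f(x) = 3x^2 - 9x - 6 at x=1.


The slope of the tangent line equals f'(x) at the point.
f(x) = 3x^2 - 9x - 6
f'(x) = 6x - 9
At x = 1:
f'(1) = 6 * 1 - 9
= 6 - 9
= -3

-3


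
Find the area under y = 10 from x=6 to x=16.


The area under a constant function y = 10 is a rectangle.
Width = 16 - 6 = 10
Height = 10
Area = width * height
= 10 * 10
= 100

100


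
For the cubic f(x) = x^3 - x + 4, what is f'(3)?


Differentiate f(x) = x^3 - x + 4 term by term:
f'(x) = 3x^2 - 1
Substitute x = 3:
f'(3) = 3 * 3^2 + 0 * 3 - 1
= 27 + 0 - 1
= 26

26


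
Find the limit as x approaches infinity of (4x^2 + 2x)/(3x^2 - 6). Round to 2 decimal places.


For limits at infinity with equal-degree polynomials,
we compare leading coefficients.
Numerator leading term: 4x^2
Denominator leading term: 3x^2
Divide both by x^2:
lim = (4 + 2/x) / (3 - 6/x^2)
As x -> infinity, the 1/x and 1/x^2 terms vanish:
= 4/3 ≈ 1.33

1.33


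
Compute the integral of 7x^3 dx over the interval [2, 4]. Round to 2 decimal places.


Find the antiderivative of 7x^3:
F(x) = 7/4 * x^4
Apply the Fundamental Theorem of Calculus:
F(4) - F(2)
= 7/4 * 4^4 - 7/4 * 2^4
= 7/4 * (256 - 16)
= 7/4 * 240
= 420 = 420.00

420.00


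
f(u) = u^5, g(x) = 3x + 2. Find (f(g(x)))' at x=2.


Using the chain rule: (f(g(x)))' = f'(g(x)) * g'(x)
First, find g(2):
g(2) = 3 * 2 + 2 = 8
Next, f'(u) = 5u^4
And g'(x) = 3
So f'(g(2)) * g'(2)
= 5 * 8^4 * 3
= 5 * 4096 * 3
= 61440

61440


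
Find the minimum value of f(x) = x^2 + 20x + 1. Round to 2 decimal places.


For a quadratic f(x) = ax^2 + bx + c with a > 0, the minimum is at the vertex.
Vertex x-coordinate: x = -b/(2a)
x = -(20) / (2 * 1)
x = -20/2 = -10
Substitute back to find the minimum value:
f(-10) = 1 * (-10)^2 + 20 * (-10) + 1
= 100 - 200 + 1
= -99 = -99.00

-99.00


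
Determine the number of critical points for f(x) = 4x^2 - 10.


Find where f'(x) = 0:
f'(x) = 8x
Set f'(x) = 0:
8x = 0
x = 0 / 8 = 0
This is a linear equation in x, so there is exactly one solution.
Number of critical points: 1

1


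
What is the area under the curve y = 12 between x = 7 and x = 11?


The area under a constant function y = 12 is a rectangle.
Width = 11 - 7 = 4
Height = 12
Area = width * height
= 4 * 12
= 48

48


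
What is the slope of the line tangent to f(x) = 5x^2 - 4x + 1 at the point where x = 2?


The slope of the tangent line equals f'(x) at the point.
f(x) = 5x^2 - 4x + 1
f'(x) = 10x - 4
At x = 2:
f'(2) = 10 * 2 - 4
= 20 - 4
= 16

16


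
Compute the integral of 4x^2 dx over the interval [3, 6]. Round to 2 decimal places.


Find the antiderivative of 4x^2:
F(x) = 4/3 * x^3
Apply the Fundamental Theorem of Calculus:
F(6) - F(3)
= 4/3 * 6^3 - 4/3 * 3^3
= 4/3 * (216 - 27)
= 4/3 * 189
= 252 = 252.00

252.00


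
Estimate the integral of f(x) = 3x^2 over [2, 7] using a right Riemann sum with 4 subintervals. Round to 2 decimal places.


Right Riemann sum uses right endpoints of each subinterval.
Interval: [2, 7], n = 4
dx = (7 - 2) / 4 = 5/4
Right endpoints: [13/4, 9/2, 23/4, 7]
f values: [507/16, 243/4, 1587/16, 147]
Sum = dx * (sum of f values)
= 5/4 * 2709/8
= 13545/32 ≈ 423.28

423.28


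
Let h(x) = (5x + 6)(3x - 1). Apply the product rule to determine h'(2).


Let u(x) = 5x + 6 and v(x) = 3x - 1
u'(x) = 5
v'(x) = 3
Product rule: h'(x) = u'(x)*v(x) + u(x)*v'(x)
= 5 * (3x - 1) + (5x + 6) * 3
At x = 2:
u(2) = 5 * 2 + 6 = 16
v(2) = 3 * 2 - 1 = 5
h'(2) = 5 * 5 + 16 * 3
= 25 + 48
= 73

73


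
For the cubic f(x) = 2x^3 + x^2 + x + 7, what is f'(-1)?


Differentiate f(x) = 2x^3 + x^2 + x + 7 term by term:
f'(x) = 6x^2 + 2x + 1
Substitute x = -1:
f'(-1) = 6 * (-1)^2 + 2 * (-1) + 1
= 6 - 2 + 1
= 5

5


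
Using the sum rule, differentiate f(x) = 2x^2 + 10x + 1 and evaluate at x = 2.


Differentiate term by term using power and sum rules:
f(x) = 2x^2 + 10x + 1
f'(x) = 4x + 10
Substitute x = 2:
f'(2) = 4 * 2 + 10
= 8 + 10
= 18

18


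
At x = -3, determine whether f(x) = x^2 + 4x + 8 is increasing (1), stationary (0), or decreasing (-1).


Compute f'(x) to determine behavior:
f'(x) = 2x + 4
f'(-3) = 2 * (-3) + 4
= -6 + 4
= -2
Since f'(-3) < 0, the function is decreasing (-1)

-1


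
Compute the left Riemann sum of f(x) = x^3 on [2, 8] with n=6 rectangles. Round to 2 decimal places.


Left Riemann sum uses left endpoints of each subinterval.
Interval: [2, 8], n = 6
dx = (8 - 2) / 6 = 1
Left endpoints: [2, 3, 4, 5, 6, 7]
f values: [8, 27, 64, 125, 216, 343]
Sum = dx * (sum of f values)
= 1 * 783
= 783 = 783.00

783.00


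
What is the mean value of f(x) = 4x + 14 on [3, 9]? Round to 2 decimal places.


Average value = 1/(b-a) * integral from a to b of f(x) dx
First compute the integral of 4x + 14:
F(x) = 2x^2 + 14x
F(9) = 2 * 81 + 14 * 9 = 288
F(3) = 2 * 9 + 14 * 3 = 60
Integral = 288 - 60 = 228
Average = 228 / (9 - 3) = 228 / 6
= 38 = 38.00

38.00


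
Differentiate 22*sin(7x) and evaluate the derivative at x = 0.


Apply the chain rule to differentiate 22*sin(7x):
d/dx [22*sin(7x)]
= 22 * cos(7x) * d/dx(7x)
= 22 * 7 * cos(7x)
= 154 * cos(7x)
Evaluate at x = 0:
= 154 * cos(0)
= 154 * 1
= 154

154


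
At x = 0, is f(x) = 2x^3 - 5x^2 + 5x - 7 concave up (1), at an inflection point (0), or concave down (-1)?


Concavity is determined by the sign of f''(x).
f(x) = 2x^3 - 5x^2 + 5x - 7
f'(x) = 6x^2 - 10x + 5
f''(x) = 12x - 10
f''(0) = 12 * 0 - 10
= 0 - 10
= -10
Since f''(0) < 0, the function is concave down (-1)

-1


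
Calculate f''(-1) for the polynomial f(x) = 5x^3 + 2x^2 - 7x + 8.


First derivative:
f'(x) = 15x^2 + 4x - 7
Second derivative:
f''(x) = 30x + 4
Substitute x = -1:
f''(-1) = 30 * (-1) + 4
= -30 + 4
= -26

-26


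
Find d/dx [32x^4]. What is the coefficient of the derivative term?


We apply the power rule: d/dx [ax^n] = a*n * x^(n-1)
d/dx [32x^4]
= 32 * 4 * x^(4-1)
= 128x^3
The coefficient is 128

128


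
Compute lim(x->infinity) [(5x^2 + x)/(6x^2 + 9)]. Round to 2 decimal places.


For limits at infinity with equal-degree polynomials,
we compare leading coefficients.
Numerator leading term: 5x^2
Denominator leading term: 6x^2
Divide both by x^2:
lim = (5 + 1/x) / (6 + 9/x^2)
As x -> infinity, the 1/x and 1/x^2 terms vanish:
= 5/6 ≈ 0.83

0.83


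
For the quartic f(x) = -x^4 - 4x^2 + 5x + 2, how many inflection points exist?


Inflection points occur where f''(x) = 0 and concavity changes.
f(x) = -x^4 - 4x^2 + 5x + 2
f'(x) = -4x^3 - 8x + 5
f''(x) = -12x^2 - 8
This is a quadratic in x. Use the discriminant to count real roots.
Discriminant = (0)^2 - 4 * (-12) * (-8)
= 0 - 384
= -384
Since discriminant < 0, f''(x) = 0 has no real solutions.
Number of inflection points: 0

0


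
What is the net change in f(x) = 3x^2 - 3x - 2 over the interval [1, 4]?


Net change = f(b) - f(a)
f(x) = 3x^2 - 3x - 2
Compute f(4):
f(4) = 3 * 4^2 - 3 * 4 - 2
= 48 - 12 - 2
= 34
Compute f(1):
f(1) = 3 * 1^2 - 3 * 1 - 2
= 3 - 3 - 2
= -2
Net change = 34 - (-2) = 36

36


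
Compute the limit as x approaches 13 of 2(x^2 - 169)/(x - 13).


Direct substitution gives 0/0, so we factor the numerator.
Factor: 2(x^2 - 169) = 2 * (x - 13)(x + 13)
Cancel the common factor (x - 13):
2(x^2 - 169)/(x - 13) = 2 * (x + 13)
Now substitute x = 13:
= 2 * (13 + 13) = 52

52


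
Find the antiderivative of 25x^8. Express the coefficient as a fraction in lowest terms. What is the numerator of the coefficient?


Apply the power rule for integration:
integral of ax^n dx = a/(n+1) * x^(n+1) + C
integral of 25x^8 dx
= 25/9 * x^9 + C
The coefficient in lowest terms is 25/9, and its numerator is 25

25


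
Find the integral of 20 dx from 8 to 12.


The integral of a constant k over [a, b] equals k * (b - a).
integral from 8 to 12 of 20 dx
= 20 * (12 - 8)
= 20 * 4
= 80

80


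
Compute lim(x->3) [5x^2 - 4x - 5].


Since polynomials are continuous, we use direct substitution.
lim(x->3) of 5x^2 - 4x - 5
= 5 * 3^2 - 4 * 3 - 5
= 45 - 12 - 5
= 28

28


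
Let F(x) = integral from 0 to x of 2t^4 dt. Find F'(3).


By the Fundamental Theorem of Calculus (Part 1):
If F(x) = integral from 0 to x of f(t) dt, then F'(x) = f(x)
Here f(t) = 2t^4
So F'(x) = 2x^4
Evaluate at x = 3:
F'(3) = 2 * 3^4
= 2 * 81
= 162

162


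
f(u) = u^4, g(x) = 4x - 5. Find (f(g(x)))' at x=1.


Using the chain rule: (f(g(x)))' = f'(g(x)) * g'(x)
First, find g(1):
g(1) = 4 * 1 - 5 = -1
Next, f'(u) = 4u^3
And g'(x) = 4
So f'(g(1)) * g'(1)
= 4 * (-1)^3 * 4
= 4 * (-1) * 4
= -16

-16


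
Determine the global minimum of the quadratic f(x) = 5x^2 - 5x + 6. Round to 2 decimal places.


For a quadratic f(x) = ax^2 + bx + c with a > 0, the minimum is at the vertex.
Vertex x-coordinate: x = -b/(2a)
x = -(-5) / (2 * 5)
x = 5/10 = 1/2
Substitute back to find the minimum value:
f(1/2) = 5 * (1/2)^2 - 5 * (1/2) + 6
= 5/4 - 5/2 + 6
= 19/4 = 4.75

4.75


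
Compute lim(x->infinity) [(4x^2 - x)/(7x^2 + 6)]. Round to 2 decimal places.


For limits at infinity with equal-degree polynomials,
we compare leading coefficients.
Numerator leading term: 4x^2
Denominator leading term: 7x^2
Divide both by x^2:
lim = (4 - 1/x) / (7 + 6/x^2)
As x -> infinity, the 1/x and 1/x^2 terms vanish:
= 4/7 ≈ 0.57

0.57


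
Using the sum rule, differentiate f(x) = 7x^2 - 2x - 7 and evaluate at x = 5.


Differentiate term by term using power and sum rules:
f(x) = 7x^2 - 2x - 7
f'(x) = 14x - 2
Substitute x = 5:
f'(5) = 14 * 5 - 2
= 70 - 2
= 68

68


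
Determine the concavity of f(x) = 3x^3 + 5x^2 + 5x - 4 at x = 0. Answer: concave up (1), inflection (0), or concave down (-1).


Concavity is determined by the sign of f''(x).
f(x) = 3x^3 + 5x^2 + 5x - 4
f'(x) = 9x^2 + 10x + 5
f''(x) = 18x + 10
f''(0) = 18 * 0 + 10
= 0 + 10
= 10
Since f''(0) > 0, the function is concave up (1)

1


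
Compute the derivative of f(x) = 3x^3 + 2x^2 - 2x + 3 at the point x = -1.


Differentiate f(x) = 3x^3 + 2x^2 - 2x + 3 term by term:
f'(x) = 9x^2 + 4x - 2
Substitute x = -1:
f'(-1) = 9 * (-1)^2 + 4 * (-1) - 2
= 9 - 4 - 2
= 3

3


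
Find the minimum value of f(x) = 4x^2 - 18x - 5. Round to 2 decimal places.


For a quadratic f(x) = ax^2 + bx + c with a > 0, the minimum is at the vertex.
Vertex x-coordinate: x = -b/(2a)
x = -(-18) / (2 * 4)
x = 18/8 = 9/4
Substitute back to find the minimum value:
f(9/4) = 4 * (9/4)^2 - 18 * (9/4) - 5
= 81/4 - 81/2 - 5
= -101/4 = -25.25

-25.25


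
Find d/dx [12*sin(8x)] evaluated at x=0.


Apply the chain rule to differentiate 12*sin(8x):
d/dx [12*sin(8x)]
= 12 * cos(8x) * d/dx(8x)
= 12 * 8 * cos(8x)
= 96 * cos(8x)
Evaluate at x = 0:
= 96 * cos(0)
= 96 * 1
= 96

96


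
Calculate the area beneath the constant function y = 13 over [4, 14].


The area under a constant function y = 13 is a rectangle.
Width = 14 - 4 = 10
Height = 13
Area = width * height
= 10 * 13
= 130

130


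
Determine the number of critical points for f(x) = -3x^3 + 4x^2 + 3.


Find where f'(x) = 0:
f(x) = -3x^3 + 4x^2 + 3
f'(x) = -9x^2 + 8x
This is a quadratic in x. Use the discriminant to count real roots.
Discriminant = (8)^2 - 4 * (-9) * 0
= 64 - 0
= 64
Since discriminant > 0, f'(x) = 0 has 2 real solutions.
Number of critical points: 2

2


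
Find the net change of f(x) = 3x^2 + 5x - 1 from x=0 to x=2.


Net change = f(b) - f(a)
f(x) = 3x^2 + 5x - 1
Compute f(2):
f(2) = 3 * 2^2 + 5 * 2 - 1
= 12 + 10 - 1
= 21
Compute f(0):
f(0) = 3 * 0^2 + 5 * 0 - 1
= 0 + 0 - 1
= -1
Net change = 21 - (-1) = 22

22


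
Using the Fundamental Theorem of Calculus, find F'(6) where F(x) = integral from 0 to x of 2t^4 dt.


By the Fundamental Theorem of Calculus (Part 1):
If F(x) = integral from 0 to x of f(t) dt, then F'(x) = f(x)
Here f(t) = 2t^4
So F'(x) = 2x^4
Evaluate at x = 6:
F'(6) = 2 * 6^4
= 2 * 1296
= 2592

2592


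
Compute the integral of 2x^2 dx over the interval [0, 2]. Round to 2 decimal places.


Find the antiderivative of 2x^2:
F(x) = 2/3 * x^3
Apply the Fundamental Theorem of Calculus:
F(2) - F(0)
= 2/3 * 2^3 - 2/3 * 0^3
= 2/3 * (8 - 0)
= 2/3 * 8
= 16/3 ≈ 5.33

5.33


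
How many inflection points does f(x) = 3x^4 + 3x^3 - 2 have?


Inflection points occur where f''(x) = 0 and concavity changes.
f(x) = 3x^4 + 3x^3 - 2
f'(x) = 12x^3 + 9x^2
f''(x) = 36x^2 + 18x
This is a quadratic in x. Use the discriminant to count real roots.
Discriminant = (18)^2 - 4 * 36 * 0
= 324 - 0
= 324
Since discriminant > 0, f''(x) = 0 has 2 distinct real solutions.
A quadratic with two distinct real roots changes sign at each root, so concavity changes at both.
Number of inflection points: 2

2


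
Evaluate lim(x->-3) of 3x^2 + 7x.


Since polynomials are continuous, we use direct substitution.
lim(x->-3) of 3x^2 + 7x
= 3 * (-3)^2 + 7 * (-3) + 0
= 27 - 21 + 0
= 6

6


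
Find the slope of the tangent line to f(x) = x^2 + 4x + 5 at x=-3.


The slope of the tangent line equals f'(x) at the point.
f(x) = x^2 + 4x + 5
f'(x) = 2x + 4
At x = -3:
f'(-3) = 2 * (-3) + 4
= -6 + 4
= -2

-2


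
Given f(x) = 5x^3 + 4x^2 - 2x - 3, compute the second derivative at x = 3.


First derivative:
f'(x) = 15x^2 + 8x - 2
Second derivative:
f''(x) = 30x + 8
Substitute x = 3:
f''(3) = 30 * 3 + 8
= 90 + 8
= 98

98


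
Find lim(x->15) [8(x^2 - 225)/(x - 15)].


Direct substitution gives 0/0, so we factor the numerator.
Factor: 8(x^2 - 225) = 8 * (x - 15)(x + 15)
Cancel the common factor (x - 15):
8(x^2 - 225)/(x - 15) = 8 * (x + 15)
Now substitute x = 15:
= 8 * (15 + 15) = 240

240


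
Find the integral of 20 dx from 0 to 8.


The integral of a constant k over [a, b] equals k * (b - a).
integral from 0 to 8 of 20 dx
= 20 * (8 - 0)
= 20 * 8
= 160

160


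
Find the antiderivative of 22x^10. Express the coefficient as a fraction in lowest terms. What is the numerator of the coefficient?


Apply the power rule for integration:
integral of ax^n dx = a/(n+1) * x^(n+1) + C
integral of 22x^10 dx
= 22/11 * x^11 + C
= 2 * x^11 + C
The coefficient in lowest terms is 2 = 2/1, so its numerator is 2

2


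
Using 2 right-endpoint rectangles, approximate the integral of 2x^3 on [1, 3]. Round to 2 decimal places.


Right Riemann sum uses right endpoints of each subinterval.
Interval: [1, 3], n = 2
dx = (3 - 1) / 2 = 1
Right endpoints: [2, 3]
f values: [16, 54]
Sum = dx * (sum of f values)
= 1 * 70
= 70 = 70.00

70.00


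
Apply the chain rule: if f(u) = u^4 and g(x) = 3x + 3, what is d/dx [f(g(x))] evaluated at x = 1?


Using the chain rule: (f(g(x)))' = f'(g(x)) * g'(x)
First, find g(1):
g(1) = 3 * 1 + 3 = 6
Next, f'(u) = 4u^3
And g'(x) = 3
So f'(g(1)) * g'(1)
= 4 * 6^3 * 3
= 4 * 216 * 3
= 2592

2592


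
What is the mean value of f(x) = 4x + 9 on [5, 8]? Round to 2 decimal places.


Average value = 1/(b-a) * integral from a to b of f(x) dx
First compute the integral of 4x + 9:
F(x) = 2x^2 + 9x
F(8) = 2 * 64 + 9 * 8 = 200
F(5) = 2 * 25 + 9 * 5 = 95
Integral = 200 - 95 = 105
Average = 105 / (8 - 5) = 105 / 3
= 35 = 35.00

35.00


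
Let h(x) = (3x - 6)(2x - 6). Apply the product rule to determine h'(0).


Let u(x) = 3x - 6 and v(x) = 2x - 6
u'(x) = 3
v'(x) = 2
Product rule: h'(x) = u'(x)*v(x) + u(x)*v'(x)
= 3 * (2x - 6) + (3x - 6) * 2
At x = 0:
u(0) = 3 * 0 - 6 = -6
v(0) = 2 * 0 - 6 = -6
h'(0) = 3 * (-6) + (-6) * 2
= -18 - 12
= -30

-30


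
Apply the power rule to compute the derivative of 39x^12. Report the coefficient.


We apply the power rule: d/dx [ax^n] = a*n * x^(n-1)
d/dx [39x^12]
= 39 * 12 * x^(12-1)
= 468x^11
The coefficient is 468

468


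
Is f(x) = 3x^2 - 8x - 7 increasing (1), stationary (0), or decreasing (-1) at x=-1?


Compute f'(x) to determine behavior:
f'(x) = 6x - 8
f'(-1) = 6 * (-1) - 8
= -6 - 8
= -14
Since f'(-1) < 0, the function is decreasing (-1)

-1


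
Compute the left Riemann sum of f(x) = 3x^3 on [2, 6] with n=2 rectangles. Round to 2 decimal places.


Left Riemann sum uses left endpoints of each subinterval.
Interval: [2, 6], n = 2
dx = (6 - 2) / 2 = 2
Left endpoints: [2, 4]
f values: [24, 192]
Sum = dx * (sum of f values)
= 2 * 216
= 432 = 432.00

432.00


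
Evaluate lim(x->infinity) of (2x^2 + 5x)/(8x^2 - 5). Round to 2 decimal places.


For limits at infinity with equal-degree polynomials,
we compare leading coefficients.
Numerator leading term: 2x^2
Denominator leading term: 8x^2
Divide both by x^2:
lim = (2 + 5/x) / (8 - 5/x^2)
As x -> infinity, the 1/x and 1/x^2 terms vanish:
= 2/8 = 1/4 = 0.25

0.25


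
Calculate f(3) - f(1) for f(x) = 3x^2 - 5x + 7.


Net change = f(b) - f(a)
f(x) = 3x^2 - 5x + 7
Compute f(3):
f(3) = 3 * 3^2 - 5 * 3 + 7
= 27 - 15 + 7
= 19
Compute f(1):
f(1) = 3 * 1^2 - 5 * 1 + 7
= 3 - 5 + 7
= 5
Net change = 19 - 5 = 14

14


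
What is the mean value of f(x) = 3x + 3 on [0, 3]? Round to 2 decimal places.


Average value = 1/(b-a) * integral from a to b of f(x) dx
First compute the integral of 3x + 3:
F(x) = (3/2)x^2 + 3x
F(3) = 3/2 * 9 + 3 * 3 = 45/2
F(0) = 3/2 * 0 + 3 * 0 = 0
Integral = 45/2 - 0 = 45/2
Average = (45/2) / (3 - 0) = (45/2) / 3
= 15/2 = 7.50

7.50


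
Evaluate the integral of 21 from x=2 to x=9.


The integral of a constant k over [a, b] equals k * (b - a).
integral from 2 to 9 of 21 dx
= 21 * (9 - 2)
= 21 * 7
= 147

147


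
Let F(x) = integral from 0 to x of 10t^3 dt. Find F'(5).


By the Fundamental Theorem of Calculus (Part 1):
If F(x) = integral from 0 to x of f(t) dt, then F'(x) = f(x)
Here f(t) = 10t^3
So F'(x) = 10x^3
Evaluate at x = 5:
F'(5) = 10 * 5^3
= 10 * 125
= 1250

1250


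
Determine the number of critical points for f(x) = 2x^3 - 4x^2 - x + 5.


Find where f'(x) = 0:
f(x) = 2x^3 - 4x^2 - x + 5
f'(x) = 6x^2 - 8x - 1
This is a quadratic in x. Use the discriminant to count real roots.
Discriminant = (-8)^2 - 4 * 6 * (-1)
= 64 - (-24)
= 88
Since discriminant > 0, f'(x) = 0 has 2 real solutions.
Number of critical points: 2

2


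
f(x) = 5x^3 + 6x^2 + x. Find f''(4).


First derivative:
f'(x) = 15x^2 + 12x + 1
Second derivative:
f''(x) = 30x + 12
Substitute x = 4:
f''(4) = 30 * 4 + 12
= 120 + 12
= 132

132


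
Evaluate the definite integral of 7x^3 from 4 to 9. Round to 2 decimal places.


Find the antiderivative of 7x^3:
F(x) = 7/4 * x^4
Apply the Fundamental Theorem of Calculus:
F(9) - F(4)
= 7/4 * 9^4 - 7/4 * 4^4
= 7/4 * (6561 - 256)
= 7/4 * 6305
= 44135/4 = 11033.75

11033.75


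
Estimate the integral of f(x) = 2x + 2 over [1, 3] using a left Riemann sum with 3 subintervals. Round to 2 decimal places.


Left Riemann sum uses left endpoints of each subinterval.
Interval: [1, 3], n = 3
dx = (3 - 1) / 3 = 2/3
Left endpoints: [1, 5/3, 7/3]
f values: [4, 16/3, 20/3]
Sum = dx * (sum of f values)
= 2/3 * 16
= 32/3 ≈ 10.67

10.67


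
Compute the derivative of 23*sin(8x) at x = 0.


Apply the chain rule to differentiate 23*sin(8x):
d/dx [23*sin(8x)]
= 23 * cos(8x) * d/dx(8x)
= 23 * 8 * cos(8x)
= 184 * cos(8x)
Evaluate at x = 0:
= 184 * cos(0)
= 184 * 1
= 184

184


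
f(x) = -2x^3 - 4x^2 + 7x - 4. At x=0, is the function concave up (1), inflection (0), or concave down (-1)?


Concavity is determined by the sign of f''(x).
f(x) = -2x^3 - 4x^2 + 7x - 4
f'(x) = -6x^2 - 8x + 7
f''(x) = -12x - 8
f''(0) = -12 * 0 - 8
= 0 - 8
= -8
Since f''(0) < 0, the function is concave down (-1)

-1


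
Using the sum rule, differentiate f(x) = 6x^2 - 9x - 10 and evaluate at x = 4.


Differentiate term by term using power and sum rules:
f(x) = 6x^2 - 9x - 10
f'(x) = 12x - 9
Substitute x = 4:
f'(4) = 12 * 4 - 9
= 48 - 9
= 39

39


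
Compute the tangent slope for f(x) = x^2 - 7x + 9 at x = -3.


The slope of the tangent line equals f'(x) at the point.
f(x) = x^2 - 7x + 9
f'(x) = 2x - 7
At x = -3:
f'(-3) = 2 * (-3) - 7
= -6 - 7
= -13

-13


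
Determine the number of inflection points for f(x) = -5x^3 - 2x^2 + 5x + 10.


Inflection points occur where f''(x) = 0 and concavity changes.
f(x) = -5x^3 - 2x^2 + 5x + 10
f'(x) = -15x^2 - 4x + 5
f''(x) = -30x - 4
Set f''(x) = 0:
-30x - 4 = 0
x = 4 / (-30) = -2/15
Since f''(x) is linear (degree 1), it changes sign at this point.
Therefore there is exactly 1 inflection point.

1


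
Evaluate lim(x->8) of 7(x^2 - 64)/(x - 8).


Direct substitution gives 0/0, so we factor the numerator.
Factor: 7(x^2 - 64) = 7 * (x - 8)(x + 8)
Cancel the common factor (x - 8):
7(x^2 - 64)/(x - 8) = 7 * (x + 8)
Now substitute x = 8:
= 7 * (8 + 8) = 112

112


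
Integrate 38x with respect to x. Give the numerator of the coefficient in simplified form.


Apply the power rule for integration:
integral of ax^n dx = a/(n+1) * x^(n+1) + C
integral of 38x dx
= 38/2 * x^2 + C
= 19 * x^2 + C
The coefficient in lowest terms is 19 = 19/1, so its numerator is 19

19


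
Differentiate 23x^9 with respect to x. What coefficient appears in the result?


We apply the power rule: d/dx [ax^n] = a*n * x^(n-1)
d/dx [23x^9]
= 23 * 9 * x^(9-1)
= 207x^8
The coefficient is 207

207


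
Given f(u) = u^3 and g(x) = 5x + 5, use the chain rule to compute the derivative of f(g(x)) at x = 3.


Using the chain rule: (f(g(x)))' = f'(g(x)) * g'(x)
First, find g(3):
g(3) = 5 * 3 + 5 = 20
Next, f'(u) = 3u^2
And g'(x) = 5
So f'(g(3)) * g'(3)
= 3 * 20^2 * 5
= 3 * 400 * 5
= 6000

6000


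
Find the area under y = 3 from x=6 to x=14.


The area under a constant function y = 3 is a rectangle.
Width = 14 - 6 = 8
Height = 3
Area = width * height
= 8 * 3
= 24

24


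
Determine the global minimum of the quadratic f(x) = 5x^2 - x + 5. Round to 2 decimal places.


For a quadratic f(x) = ax^2 + bx + c with a > 0, the minimum is at the vertex.
Vertex x-coordinate: x = -b/(2a)
x = -(-1) / (2 * 5)
x = 1/10
Substitute back to find the minimum value:
f(1/10) = 5 * (1/10)^2 - 1 * (1/10) + 5
= 1/20 - 1/10 + 5
= 99/20 = 4.95

4.95


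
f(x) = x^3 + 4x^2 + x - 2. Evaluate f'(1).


Differentiate f(x) = x^3 + 4x^2 + x - 2 term by term:
f'(x) = 3x^2 + 8x + 1
Substitute x = 1:
f'(1) = 3 * 1^2 + 8 * 1 + 1
= 3 + 8 + 1
= 12

12


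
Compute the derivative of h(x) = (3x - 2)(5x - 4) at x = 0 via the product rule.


Let u(x) = 3x - 2 and v(x) = 5x - 4
u'(x) = 3
v'(x) = 5
Product rule: h'(x) = u'(x)*v(x) + u(x)*v'(x)
= 3 * (5x - 4) + (3x - 2) * 5
At x = 0:
u(0) = 3 * 0 - 2 = -2
v(0) = 5 * 0 - 4 = -4
h'(0) = 3 * (-4) + (-2) * 5
= -12 - 10
= -22

-22


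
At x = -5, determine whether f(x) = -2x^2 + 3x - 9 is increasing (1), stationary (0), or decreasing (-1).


Compute f'(x) to determine behavior:
f'(x) = -4x + 3
f'(-5) = -4 * (-5) + 3
= 20 + 3
= 23
Since f'(-5) > 0, the function is increasing (1)

1


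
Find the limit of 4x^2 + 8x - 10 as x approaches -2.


Since polynomials are continuous, we use direct substitution.
lim(x->-2) of 4x^2 + 8x - 10
= 4 * (-2)^2 + 8 * (-2) - 10
= 16 - 16 - 10
= -10

-10


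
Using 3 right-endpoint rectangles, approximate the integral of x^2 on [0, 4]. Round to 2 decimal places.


Right Riemann sum uses right endpoints of each subinterval.
Interval: [0, 4], n = 3
dx = (4 - 0) / 3 = 4/3
Right endpoints: [4/3, 8/3, 4]
f values: [16/9, 64/9, 16]
Sum = dx * (sum of f values)
= 4/3 * 224/9
= 896/27 ≈ 33.19

33.19


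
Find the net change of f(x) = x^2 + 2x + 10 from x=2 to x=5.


Net change = f(b) - f(a)
f(x) = x^2 + 2x + 10
Compute f(5):
f(5) = 1 * 5^2 + 2 * 5 + 10
= 25 + 10 + 10
= 45
Compute f(2):
f(2) = 1 * 2^2 + 2 * 2 + 10
= 4 + 4 + 10
= 18
Net change = 45 - 18 = 27

27


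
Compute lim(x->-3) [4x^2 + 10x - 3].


Since polynomials are continuous, we use direct substitution.
lim(x->-3) of 4x^2 + 10x - 3
= 4 * (-3)^2 + 10 * (-3) - 3
= 36 - 30 - 3
= 3

3


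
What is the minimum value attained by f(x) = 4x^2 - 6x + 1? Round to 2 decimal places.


For a quadratic f(x) = ax^2 + bx + c with a > 0, the minimum is at the vertex.
Vertex x-coordinate: x = -b/(2a)
x = -(-6) / (2 * 4)
x = 6/8 = 3/4
Substitute back to find the minimum value:
f(3/4) = 4 * (3/4)^2 - 6 * (3/4) + 1
= 9/4 - 9/2 + 1
= -5/4 = -1.25

-1.25


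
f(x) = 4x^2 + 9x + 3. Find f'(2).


Differentiate term by term using power and sum rules:
f(x) = 4x^2 + 9x + 3
f'(x) = 8x + 9
Substitute x = 2:
f'(2) = 8 * 2 + 9
= 16 + 9
= 25

25


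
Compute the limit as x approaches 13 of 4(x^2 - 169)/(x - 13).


Direct substitution gives 0/0, so we factor the numerator.
Factor: 4(x^2 - 169) = 4 * (x - 13)(x + 13)
Cancel the common factor (x - 13):
4(x^2 - 169)/(x - 13) = 4 * (x + 13)
Now substitute x = 13:
= 4 * (13 + 13) = 104

104


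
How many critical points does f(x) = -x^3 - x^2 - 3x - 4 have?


Find where f'(x) = 0:
f(x) = -x^3 - x^2 - 3x - 4
f'(x) = -3x^2 - 2x - 3
This is a quadratic in x. Use the discriminant to count real roots.
Discriminant = (-2)^2 - 4 * (-3) * (-3)
= 4 - 36
= -32
Since discriminant < 0, f'(x) = 0 has no real solutions.
Number of critical points: 0

0


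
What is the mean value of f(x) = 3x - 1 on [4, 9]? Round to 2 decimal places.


Average value = 1/(b-a) * integral from a to b of f(x) dx
First compute the integral of 3x - 1:
F(x) = (3/2)x^2 - x
F(9) = 3/2 * 81 - 1 * 9 = 225/2
F(4) = 3/2 * 16 - 1 * 4 = 20
Integral = 225/2 - 20 = 185/2
Average = (185/2) / (9 - 4) = (185/2) / 5
= 37/2 = 18.50

18.50


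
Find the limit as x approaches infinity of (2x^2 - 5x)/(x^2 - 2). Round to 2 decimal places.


For limits at infinity with equal-degree polynomials,
we compare leading coefficients.
Numerator leading term: 2x^2
Denominator leading term: x^2
Divide both by x^2:
lim = (2 - 5/x) / (1 - 2/x^2)
As x -> infinity, the 1/x and 1/x^2 terms vanish:
= 2/1 = 2 = 2.00

2.00


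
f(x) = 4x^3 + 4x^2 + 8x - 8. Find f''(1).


First derivative:
f'(x) = 12x^2 + 8x + 8
Second derivative:
f''(x) = 24x + 8
Substitute x = 1:
f''(1) = 24 * 1 + 8
= 24 + 8
= 32

32


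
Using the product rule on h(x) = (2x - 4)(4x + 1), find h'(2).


Let u(x) = 2x - 4 and v(x) = 4x + 1
u'(x) = 2
v'(x) = 4
Product rule: h'(x) = u'(x)*v(x) + u(x)*v'(x)
= 2 * (4x + 1) + (2x - 4) * 4
At x = 2:
u(2) = 2 * 2 - 4 = 0
v(2) = 4 * 2 + 1 = 9
h'(2) = 2 * 9 + 0 * 4
= 18 + 0
= 18

18


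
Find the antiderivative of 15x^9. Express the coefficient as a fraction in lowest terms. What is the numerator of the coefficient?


Apply the power rule for integration:
integral of ax^n dx = a/(n+1) * x^(n+1) + C
integral of 15x^9 dx
= 15/10 * x^10 + C
= 3/2 * x^10 + C
The coefficient in lowest terms is 3/2, and its numerator is 3

3


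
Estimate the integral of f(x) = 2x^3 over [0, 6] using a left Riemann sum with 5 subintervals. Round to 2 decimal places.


Left Riemann sum uses left endpoints of each subinterval.
Interval: [0, 6], n = 5
dx = (6 - 0) / 5 = 6/5
Left endpoints: [0, 6/5, 12/5, 18/5, 24/5]
f values: [0, 432/125, 3456/125, 11664/125, 27648/125]
Sum = dx * (sum of f values)
= 6/5 * 1728/5
= 10368/25 = 414.72

414.72


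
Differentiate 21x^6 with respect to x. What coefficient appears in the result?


We apply the power rule: d/dx [ax^n] = a*n * x^(n-1)
d/dx [21x^6]
= 21 * 6 * x^(6-1)
= 126x^5
The coefficient is 126

126


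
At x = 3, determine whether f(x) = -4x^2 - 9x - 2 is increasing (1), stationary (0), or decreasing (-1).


Compute f'(x) to determine behavior:
f'(x) = -8x - 9
f'(3) = -8 * 3 - 9
= -24 - 9
= -33
Since f'(3) < 0, the function is decreasing (-1)

-1


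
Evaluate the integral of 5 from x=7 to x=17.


The integral of a constant k over [a, b] equals k * (b - a).
integral from 7 to 17 of 5 dx
= 5 * (17 - 7)
= 5 * 10
= 50

50


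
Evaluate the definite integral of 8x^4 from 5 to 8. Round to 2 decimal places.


Find the antiderivative of 8x^4:
F(x) = 8/5 * x^5
Apply the Fundamental Theorem of Calculus:
F(8) - F(5)
= 8/5 * 8^5 - 8/5 * 5^5
= 8/5 * (32768 - 3125)
= 8/5 * 29643
= 237144/5 = 47428.80

47428.80


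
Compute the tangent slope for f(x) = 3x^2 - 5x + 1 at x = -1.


The slope of the tangent line equals f'(x) at the point.
f(x) = 3x^2 - 5x + 1
f'(x) = 6x - 5
At x = -1:
f'(-1) = 6 * (-1) - 5
= -6 - 5
= -11

-11


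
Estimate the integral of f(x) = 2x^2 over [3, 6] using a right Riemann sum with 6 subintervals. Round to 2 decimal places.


Right Riemann sum uses right endpoints of each subinterval.
Interval: [3, 6], n = 6
dx = (6 - 3) / 6 = 1/2
Right endpoints: [7/2, 4, 9/2, 5, 11/2, 6]
f values: [49/2, 32, 81/2, 50, 121/2, 72]
Sum = dx * (sum of f values)
= 1/2 * 559/2
= 559/4 = 139.75

139.75


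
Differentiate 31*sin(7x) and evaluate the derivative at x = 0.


Apply the chain rule to differentiate 31*sin(7x):
d/dx [31*sin(7x)]
= 31 * cos(7x) * d/dx(7x)
= 31 * 7 * cos(7x)
= 217 * cos(7x)
Evaluate at x = 0:
= 217 * cos(0)
= 217 * 1
= 217

217


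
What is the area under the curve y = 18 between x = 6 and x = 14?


The area under a constant function y = 18 is a rectangle.
Width = 14 - 6 = 8
Height = 18
Area = width * height
= 8 * 18
= 144

144


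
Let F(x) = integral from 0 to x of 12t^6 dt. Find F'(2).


By the Fundamental Theorem of Calculus (Part 1):
If F(x) = integral from 0 to x of f(t) dt, then F'(x) = f(x)
Here f(t) = 12t^6
So F'(x) = 12x^6
Evaluate at x = 2:
F'(2) = 12 * 2^6
= 12 * 64
= 768

768


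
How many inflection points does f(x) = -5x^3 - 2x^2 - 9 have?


Inflection points occur where f''(x) = 0 and concavity changes.
f(x) = -5x^3 - 2x^2 - 9
f'(x) = -15x^2 - 4x
f''(x) = -30x - 4
Set f''(x) = 0:
-30x - 4 = 0
x = 4 / (-30) = -2/15
Since f''(x) is linear (degree 1), it changes sign at this point.
Therefore there is exactly 1 inflection point.

1


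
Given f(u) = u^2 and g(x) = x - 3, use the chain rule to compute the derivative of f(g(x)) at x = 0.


Using the chain rule: (f(g(x)))' = f'(g(x)) * g'(x)
First, find g(0):
g(0) = 1 * 0 - 3 = -3
Next, f'(u) = 2u
And g'(x) = 1
So f'(g(0)) * g'(0)
= 2 * (-3) * 1
= -6

-6


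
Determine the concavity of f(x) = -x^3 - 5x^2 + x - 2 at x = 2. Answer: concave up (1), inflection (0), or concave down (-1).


Concavity is determined by the sign of f''(x).
f(x) = -x^3 - 5x^2 + x - 2
f'(x) = -3x^2 - 10x + 1
f''(x) = -6x - 10
f''(2) = -6 * 2 - 10
= -12 - 10
= -22
Since f''(2) < 0, the function is concave down (-1)

-1


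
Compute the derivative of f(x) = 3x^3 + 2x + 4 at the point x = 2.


Differentiate f(x) = 3x^3 + 2x + 4 term by term:
f'(x) = 9x^2 + 2
Substitute x = 2:
f'(2) = 9 * 2^2 + 0 * 2 + 2
= 36 + 0 + 2
= 38

38


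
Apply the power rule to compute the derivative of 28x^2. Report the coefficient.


We apply the power rule: d/dx [ax^n] = a*n * x^(n-1)
d/dx [28x^2]
= 28 * 2 * x^(2-1)
= 56x
The coefficient is 56

56


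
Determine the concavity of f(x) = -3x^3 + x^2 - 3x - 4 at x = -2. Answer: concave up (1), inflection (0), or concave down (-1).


Concavity is determined by the sign of f''(x).
f(x) = -3x^3 + x^2 - 3x - 4
f'(x) = -9x^2 + 2x - 3
f''(x) = -18x + 2
f''(-2) = -18 * (-2) + 2
= 36 + 2
= 38
Since f''(-2) > 0, the function is concave up (1)

1


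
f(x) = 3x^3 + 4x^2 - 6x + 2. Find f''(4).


First derivative:
f'(x) = 9x^2 + 8x - 6
Second derivative:
f''(x) = 18x + 8
Substitute x = 4:
f''(4) = 18 * 4 + 8
= 72 + 8
= 80

80


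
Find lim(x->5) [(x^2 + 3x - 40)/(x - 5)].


Direct substitution gives 0/0, so we factor the numerator.
Factor: (x^2 + 3x - 40) = (x - 5)(x + 8)
Cancel the common factor (x - 5):
(x^2 + 3x - 40)/(x - 5) = (x + 8)
Now substitute x = 5:
= (5) - (-8) = 13

13


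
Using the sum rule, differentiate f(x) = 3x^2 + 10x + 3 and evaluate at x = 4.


Differentiate term by term using power and sum rules:
f(x) = 3x^2 + 10x + 3
f'(x) = 6x + 10
Substitute x = 4:
f'(4) = 6 * 4 + 10
= 24 + 10
= 34

34


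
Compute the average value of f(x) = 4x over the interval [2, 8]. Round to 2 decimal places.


Average value = 1/(b-a) * integral from a to b of f(x) dx
First compute the integral of 4x:
F(x) = 2x^2
F(8) = 2 * 64 + 0 * 8 = 128
F(2) = 2 * 4 + 0 * 2 = 8
Integral = 128 - 8 = 120
Average = 120 / (8 - 2) = 120 / 6
= 20 = 20.00

20.00


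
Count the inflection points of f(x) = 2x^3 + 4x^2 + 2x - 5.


Inflection points occur where f''(x) = 0 and concavity changes.
f(x) = 2x^3 + 4x^2 + 2x - 5
f'(x) = 6x^2 + 8x + 2
f''(x) = 12x + 8
Set f''(x) = 0:
12x + 8 = 0
x = -8 / 12 = -2/3
Since f''(x) is linear (degree 1), it changes sign at this point.
Therefore there is exactly 1 inflection point.

1


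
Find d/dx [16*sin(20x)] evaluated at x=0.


Apply the chain rule to differentiate 16*sin(20x):
d/dx [16*sin(20x)]
= 16 * cos(20x) * d/dx(20x)
= 16 * 20 * cos(20x)
= 320 * cos(20x)
Evaluate at x = 0:
= 320 * cos(0)
= 320 * 1
= 320

320


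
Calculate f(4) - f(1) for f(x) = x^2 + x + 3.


Net change = f(b) - f(a)
f(x) = x^2 + x + 3
Compute f(4):
f(4) = 1 * 4^2 + 1 * 4 + 3
= 16 + 4 + 3
= 23
Compute f(1):
f(1) = 1 * 1^2 + 1 * 1 + 3
= 1 + 1 + 3
= 5
Net change = 23 - 5 = 18

18
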